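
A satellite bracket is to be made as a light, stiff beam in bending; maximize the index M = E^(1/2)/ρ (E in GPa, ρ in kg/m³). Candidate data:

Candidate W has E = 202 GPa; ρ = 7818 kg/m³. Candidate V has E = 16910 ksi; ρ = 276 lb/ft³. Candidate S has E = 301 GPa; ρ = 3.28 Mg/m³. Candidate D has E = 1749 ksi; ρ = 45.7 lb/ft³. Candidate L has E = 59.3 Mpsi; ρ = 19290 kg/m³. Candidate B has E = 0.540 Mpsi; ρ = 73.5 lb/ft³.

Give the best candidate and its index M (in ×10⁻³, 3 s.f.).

Putting every candidate on a common basis:
  candidate W: E = 202.0 GPa, ρ = 7818 kg/m³
  candidate V: E = 116.6 GPa, ρ = 4421 kg/m³
  candidate S: E = 301.0 GPa, ρ = 3280 kg/m³
  candidate D: E = 12.06 GPa, ρ = 732.0 kg/m³
  candidate L: E = 408.9 GPa, ρ = 19290 kg/m³
  candidate B: E = 3.723 GPa, ρ = 1177 kg/m³
  candidate S: M = 5.29×10⁻³
  candidate D: M = 4.74×10⁻³
  candidate V: M = 2.44×10⁻³
  candidate W: M = 1.82×10⁻³
  candidate B: M = 1.64×10⁻³
  candidate L: M = 1.05×10⁻³
Candidate S has the largest M.

candidate S, M = 5.29×10⁻³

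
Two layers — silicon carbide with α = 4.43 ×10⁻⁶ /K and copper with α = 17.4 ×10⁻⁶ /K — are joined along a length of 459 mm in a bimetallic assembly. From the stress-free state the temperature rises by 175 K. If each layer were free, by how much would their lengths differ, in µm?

Δα = |4.43 − 17.4|×10⁻⁶/K = 13.0×10⁻⁶/K.
ΔL_mismatch = Δα·L·ΔT = 13.0×10⁻⁶ × 459.0 mm × 175.0 K = 1040 µm.

1040 µm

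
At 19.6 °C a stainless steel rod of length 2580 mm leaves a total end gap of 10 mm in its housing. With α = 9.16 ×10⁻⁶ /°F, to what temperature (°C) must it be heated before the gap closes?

255 °C

α = 9.16×10⁻⁶/°F × 9/5 = 16.5×10⁻⁶/K.
α·L₀·ΔT = 10.0 mm ⇒ ΔT = 10.0 / (16.5×10⁻⁶ × 2580.0) = 235.1 K.
T = 19.6 + 235.1 = 254.7 °C.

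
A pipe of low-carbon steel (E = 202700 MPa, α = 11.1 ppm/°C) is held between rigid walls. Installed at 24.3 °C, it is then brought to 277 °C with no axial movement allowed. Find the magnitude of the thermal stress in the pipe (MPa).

E = 202700 MPa = 202.7 GPa.
ΔT = 252.7 K. Constrained thermal stress σ = E·α·ΔT = 202.7×10³ MPa × 11.1×10⁻⁶ × 252.7 = 569 MPa (compressive).

569 MPa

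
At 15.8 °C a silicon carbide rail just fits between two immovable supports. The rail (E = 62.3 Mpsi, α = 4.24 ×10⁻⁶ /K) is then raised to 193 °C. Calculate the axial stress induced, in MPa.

323 MPa

E = 62.3 Mpsi = 429.5 GPa.
ΔT = 177.2 K. Constrained thermal stress σ = E·α·ΔT = 429.5×10³ MPa × 4.24×10⁻⁶ × 177.2 = 323 MPa (compressive).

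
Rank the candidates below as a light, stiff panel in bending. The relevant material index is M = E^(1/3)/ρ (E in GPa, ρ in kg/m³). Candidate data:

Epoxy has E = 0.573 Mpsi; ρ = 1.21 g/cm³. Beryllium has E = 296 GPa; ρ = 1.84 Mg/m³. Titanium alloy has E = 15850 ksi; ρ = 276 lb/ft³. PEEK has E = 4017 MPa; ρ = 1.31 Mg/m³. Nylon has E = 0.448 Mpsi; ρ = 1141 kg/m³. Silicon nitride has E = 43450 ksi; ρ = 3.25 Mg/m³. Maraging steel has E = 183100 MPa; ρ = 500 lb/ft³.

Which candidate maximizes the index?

Putting every candidate on a common basis:
  epoxy: E = 3.951 GPa, ρ = 1210 kg/m³
  beryllium: E = 296.0 GPa, ρ = 1840 kg/m³
  titanium alloy: E = 109.3 GPa, ρ = 4421 kg/m³
  PEEK: E = 4.017 GPa, ρ = 1310 kg/m³
  nylon: E = 3.089 GPa, ρ = 1141 kg/m³
  silicon nitride: E = 299.6 GPa, ρ = 3250 kg/m³
  maraging steel: E = 183.1 GPa, ρ = 8009 kg/m³
  beryllium: M = 3.62×10⁻³
  silicon nitride: M = 2.06×10⁻³
  epoxy: M = 1.31×10⁻³
  nylon: M = 1.28×10⁻³
  PEEK: M = 1.21×10⁻³
  titanium alloy: M = 1.08×10⁻³
  maraging steel: M = 0.709×10⁻³
The maximum is for beryllium.

beryllium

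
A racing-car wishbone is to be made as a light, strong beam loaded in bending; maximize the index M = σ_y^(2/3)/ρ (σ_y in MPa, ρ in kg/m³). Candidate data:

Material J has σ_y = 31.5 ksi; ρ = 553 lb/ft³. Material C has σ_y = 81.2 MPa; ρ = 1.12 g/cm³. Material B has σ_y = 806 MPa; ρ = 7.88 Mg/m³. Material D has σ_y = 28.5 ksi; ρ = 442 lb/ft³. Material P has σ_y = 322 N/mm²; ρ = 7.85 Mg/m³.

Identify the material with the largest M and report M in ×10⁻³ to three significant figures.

material C, M = 16.7×10⁻³

Convert each candidate to consistent units, then evaluate M:
  material J: σ_y = 217.2 MPa, ρ = 8858 kg/m³
  material C: σ_y = 81.20 MPa, ρ = 1120 kg/m³
  material B: σ_y = 806.0 MPa, ρ = 7880 kg/m³
  material D: σ_y = 196.5 MPa, ρ = 7080 kg/m³
  material P: σ_y = 322.0 MPa, ρ = 7850 kg/m³
  material C: M = 16.7×10⁻³
  material B: M = 11.0×10⁻³
  material P: M = 5.98×10⁻³
  material D: M = 4.77×10⁻³
  material J: M = 4.08×10⁻³
The maximum is for material C.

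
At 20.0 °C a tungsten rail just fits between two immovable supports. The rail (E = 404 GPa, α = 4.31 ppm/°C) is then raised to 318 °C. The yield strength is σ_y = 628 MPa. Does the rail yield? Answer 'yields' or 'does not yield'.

does not yield

ΔT = 298.0 K. Constrained thermal stress σ = E·α·ΔT = 404.0×10³ MPa × 4.31×10⁻⁶ × 298.0 = 519 MPa (compressive).
Compare to σ_y = 628 MPa: σ < σ_y, so it does not yield.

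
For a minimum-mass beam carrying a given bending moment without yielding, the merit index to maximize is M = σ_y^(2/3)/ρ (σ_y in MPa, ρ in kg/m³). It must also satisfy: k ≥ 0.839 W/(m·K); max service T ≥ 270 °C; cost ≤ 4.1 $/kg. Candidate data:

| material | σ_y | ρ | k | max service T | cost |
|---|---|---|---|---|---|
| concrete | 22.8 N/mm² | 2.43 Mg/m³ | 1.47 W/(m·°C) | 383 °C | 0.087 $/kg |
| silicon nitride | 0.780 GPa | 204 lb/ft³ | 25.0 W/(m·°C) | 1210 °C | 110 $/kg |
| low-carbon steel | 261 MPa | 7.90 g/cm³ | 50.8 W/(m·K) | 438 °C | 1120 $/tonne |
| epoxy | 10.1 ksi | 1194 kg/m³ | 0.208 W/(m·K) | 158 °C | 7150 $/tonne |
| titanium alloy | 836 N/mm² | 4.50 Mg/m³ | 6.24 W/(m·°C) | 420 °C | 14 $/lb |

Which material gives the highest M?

Screen on constraints: k ≥ 0.839 W/(m·K); max service T ≥ 270 °C; cost ≤ 4.1 $/kg. Survivors: concrete, low-carbon steel.
Putting every candidate on a common basis:
  concrete: σ_y = 22.80 MPa, ρ = 2430 kg/m³
  low-carbon steel: σ_y = 261.0 MPa, ρ = 7900 kg/m³
  low-carbon steel: M = 5.17×10⁻³
  concrete: M = 3.31×10⁻³
Low-carbon steel ranks first.

low-carbon steel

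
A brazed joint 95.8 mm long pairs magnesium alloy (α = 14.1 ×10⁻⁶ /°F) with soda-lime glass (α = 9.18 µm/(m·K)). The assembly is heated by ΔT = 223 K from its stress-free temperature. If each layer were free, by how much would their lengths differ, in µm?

magnesium alloy: α = 14.1×10⁻⁶/°F × 9/5 = 25.4×10⁻⁶/K.
Δα = |25.4 − 9.18|×10⁻⁶/K = 16.2×10⁻⁶/K.
ΔL_mismatch = Δα·L·ΔT = 16.2×10⁻⁶ × 95.8 mm × 223.0 K = 346 µm.

346 µm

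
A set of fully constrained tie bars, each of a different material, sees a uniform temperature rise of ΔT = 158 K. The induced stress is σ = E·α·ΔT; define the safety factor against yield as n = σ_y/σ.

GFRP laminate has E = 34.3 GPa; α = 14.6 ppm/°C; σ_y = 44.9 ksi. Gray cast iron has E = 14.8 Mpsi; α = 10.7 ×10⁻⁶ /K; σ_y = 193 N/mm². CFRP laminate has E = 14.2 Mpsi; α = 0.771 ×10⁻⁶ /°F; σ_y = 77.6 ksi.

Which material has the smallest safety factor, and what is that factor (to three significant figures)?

In consistent units (E in GPa, α in ×10⁻⁶/K, σ_y in MPa):
  GFRP laminate: E = 34.30, α = 14.6, σ_y = 309.6 → σ = 79.1 MPa, n = 3.91
  gray cast iron: E = 102.0, α = 10.7, σ_y = 193.0 → σ = 173 MPa, n = 1.12
  CFRP laminate: E = 97.91, α = 1.39, σ_y = 535.0 → σ = 21.5 MPa, n = 24.9
Gray cast iron has the lowest safety factor, n = 1.12.

gray cast iron, n = 1.12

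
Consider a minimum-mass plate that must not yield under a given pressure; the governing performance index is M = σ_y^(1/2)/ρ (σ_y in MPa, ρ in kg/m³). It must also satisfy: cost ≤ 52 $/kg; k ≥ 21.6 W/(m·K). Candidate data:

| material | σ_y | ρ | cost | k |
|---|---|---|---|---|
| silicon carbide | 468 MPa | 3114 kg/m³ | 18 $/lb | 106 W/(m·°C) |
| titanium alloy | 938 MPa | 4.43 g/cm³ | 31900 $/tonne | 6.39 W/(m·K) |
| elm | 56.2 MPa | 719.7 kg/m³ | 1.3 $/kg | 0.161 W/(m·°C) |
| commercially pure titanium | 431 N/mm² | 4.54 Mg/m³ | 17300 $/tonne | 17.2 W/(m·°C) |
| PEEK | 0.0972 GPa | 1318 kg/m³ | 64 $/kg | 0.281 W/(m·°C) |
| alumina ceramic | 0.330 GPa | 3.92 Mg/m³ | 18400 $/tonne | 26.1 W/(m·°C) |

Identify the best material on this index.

silicon carbide

Screen on constraints: cost ≤ 52 $/kg; k ≥ 21.6 W/(m·K). Survivors: silicon carbide, alumina ceramic.
In SI units:
  silicon carbide: σ_y = 468.0 MPa, ρ = 3114 kg/m³
  alumina ceramic: σ_y = 330.0 MPa, ρ = 3920 kg/m³
  silicon carbide: M = 6.95×10⁻³
  alumina ceramic: M = 4.63×10⁻³
Highest index: silicon carbide.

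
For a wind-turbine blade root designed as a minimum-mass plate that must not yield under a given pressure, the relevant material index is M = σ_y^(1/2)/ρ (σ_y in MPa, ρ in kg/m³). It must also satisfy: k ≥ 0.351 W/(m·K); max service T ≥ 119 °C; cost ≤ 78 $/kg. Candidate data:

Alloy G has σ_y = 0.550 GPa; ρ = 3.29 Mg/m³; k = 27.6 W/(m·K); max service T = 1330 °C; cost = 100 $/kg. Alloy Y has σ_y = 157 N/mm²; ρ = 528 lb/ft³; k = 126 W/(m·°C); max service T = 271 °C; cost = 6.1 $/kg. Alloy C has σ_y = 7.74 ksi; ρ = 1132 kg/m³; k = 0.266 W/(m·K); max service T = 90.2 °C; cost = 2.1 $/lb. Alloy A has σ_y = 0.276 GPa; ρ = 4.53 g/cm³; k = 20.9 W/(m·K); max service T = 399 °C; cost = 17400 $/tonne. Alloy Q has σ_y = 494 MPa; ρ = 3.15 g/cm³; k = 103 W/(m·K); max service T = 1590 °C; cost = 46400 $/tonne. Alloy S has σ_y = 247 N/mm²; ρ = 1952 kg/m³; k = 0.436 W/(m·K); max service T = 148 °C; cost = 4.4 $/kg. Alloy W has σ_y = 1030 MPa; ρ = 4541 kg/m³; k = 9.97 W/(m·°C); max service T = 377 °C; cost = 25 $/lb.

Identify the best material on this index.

Screen on constraints: k ≥ 0.351 W/(m·K); max service T ≥ 119 °C; cost ≤ 78 $/kg. Survivors: alloy Y, alloy A, alloy Q, alloy S, alloy W.
After converting to SI:
  alloy Y: σ_y = 157.0 MPa, ρ = 8458 kg/m³
  alloy A: σ_y = 276.0 MPa, ρ = 4530 kg/m³
  alloy Q: σ_y = 494.0 MPa, ρ = 3150 kg/m³
  alloy S: σ_y = 247.0 MPa, ρ = 1952 kg/m³
  alloy W: σ_y = 1030 MPa, ρ = 4541 kg/m³
  alloy S: M = 8.05×10⁻³
  alloy W: M = 7.07×10⁻³
  alloy Q: M = 7.06×10⁻³
  alloy A: M = 3.67×10⁻³
  alloy Y: M = 1.48×10⁻³
Alloy S has the largest M.

alloy S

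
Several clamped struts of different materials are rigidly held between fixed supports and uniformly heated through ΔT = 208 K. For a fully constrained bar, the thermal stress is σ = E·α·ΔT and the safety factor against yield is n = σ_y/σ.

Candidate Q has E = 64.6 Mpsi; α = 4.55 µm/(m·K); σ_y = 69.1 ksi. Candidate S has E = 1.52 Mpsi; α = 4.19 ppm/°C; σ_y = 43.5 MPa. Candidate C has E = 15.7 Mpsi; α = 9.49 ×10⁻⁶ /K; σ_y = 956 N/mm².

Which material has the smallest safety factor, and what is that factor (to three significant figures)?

Per material, after unit conversion:
  candidate Q: E = 445.4, α = 4.55, σ_y = 476.4 → σ = 422 MPa, n = 1.13
  candidate S: E = 10.48, α = 4.19, σ_y = 43.50 → σ = 9.13 MPa, n = 4.76
  candidate C: E = 108.2, α = 9.49, σ_y = 956.0 → σ = 214 MPa, n = 4.47
Smallest n: candidate Q with n = 1.13.

candidate Q, n = 1.13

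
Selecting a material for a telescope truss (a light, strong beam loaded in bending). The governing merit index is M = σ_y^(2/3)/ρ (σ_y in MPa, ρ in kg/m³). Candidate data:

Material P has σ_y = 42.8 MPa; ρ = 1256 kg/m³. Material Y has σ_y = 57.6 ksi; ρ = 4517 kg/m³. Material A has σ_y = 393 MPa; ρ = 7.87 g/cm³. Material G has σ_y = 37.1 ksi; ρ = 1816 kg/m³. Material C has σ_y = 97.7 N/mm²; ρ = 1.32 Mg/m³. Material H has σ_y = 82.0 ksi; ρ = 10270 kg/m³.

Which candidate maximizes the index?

material G

In SI units:
  material P: σ_y = 42.80 MPa, ρ = 1256 kg/m³
  material Y: σ_y = 397.1 MPa, ρ = 4517 kg/m³
  material A: σ_y = 393.0 MPa, ρ = 7870 kg/m³
  material G: σ_y = 255.8 MPa, ρ = 1816 kg/m³
  material C: σ_y = 97.70 MPa, ρ = 1320 kg/m³
  material H: σ_y = 565.4 MPa, ρ = 10270 kg/m³
  material G: M = 22.2×10⁻³
  material C: M = 16.1×10⁻³
  material Y: M = 12.0×10⁻³
  material P: M = 9.74×10⁻³
  material A: M = 6.82×10⁻³
  material H: M = 6.66×10⁻³
Material G has the largest M.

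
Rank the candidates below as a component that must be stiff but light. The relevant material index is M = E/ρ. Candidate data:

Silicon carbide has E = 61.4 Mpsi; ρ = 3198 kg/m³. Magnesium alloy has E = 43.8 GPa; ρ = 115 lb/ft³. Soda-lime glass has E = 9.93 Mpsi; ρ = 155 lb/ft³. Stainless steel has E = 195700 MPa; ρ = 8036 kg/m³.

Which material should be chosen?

In SI units:
  silicon carbide: E = 423.3 GPa, ρ = 3198 kg/m³
  magnesium alloy: E = 43.80 GPa, ρ = 1842 kg/m³
  soda-lime glass: E = 68.46 GPa, ρ = 2483 kg/m³
  stainless steel: E = 195.7 GPa, ρ = 8036 kg/m³
  silicon carbide: M = 132 MN·m/kg
  soda-lime glass: M = 27.6 MN·m/kg
  stainless steel: M = 24.4 MN·m/kg
  magnesium alloy: M = 23.8 MN·m/kg
The maximum is for silicon carbide.

silicon carbide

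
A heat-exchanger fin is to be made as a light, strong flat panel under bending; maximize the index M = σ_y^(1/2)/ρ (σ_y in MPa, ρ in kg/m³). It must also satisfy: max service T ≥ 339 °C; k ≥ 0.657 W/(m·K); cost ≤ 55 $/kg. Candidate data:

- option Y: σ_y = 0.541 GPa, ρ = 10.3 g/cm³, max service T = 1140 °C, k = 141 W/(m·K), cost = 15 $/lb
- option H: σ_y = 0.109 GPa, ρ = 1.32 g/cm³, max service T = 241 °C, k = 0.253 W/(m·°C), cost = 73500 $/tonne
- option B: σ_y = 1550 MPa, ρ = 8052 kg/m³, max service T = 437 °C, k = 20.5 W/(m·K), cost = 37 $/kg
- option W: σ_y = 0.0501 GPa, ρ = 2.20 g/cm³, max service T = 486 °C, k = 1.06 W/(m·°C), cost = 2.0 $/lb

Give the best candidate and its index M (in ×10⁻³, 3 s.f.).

option B, M = 4.89×10⁻³

Screen on constraints: max service T ≥ 339 °C; k ≥ 0.657 W/(m·K); cost ≤ 55 $/kg. Survivors: option Y, option B, option W.
Convert each candidate to consistent units, then evaluate M:
  option Y: σ_y = 541.0 MPa, ρ = 10300 kg/m³
  option B: σ_y = 1550 MPa, ρ = 8052 kg/m³
  option W: σ_y = 50.10 MPa, ρ = 2200 kg/m³
  option B: M = 4.89×10⁻³
  option W: M = 3.22×10⁻³
  option Y: M = 2.26×10⁻³
The maximum is for option B.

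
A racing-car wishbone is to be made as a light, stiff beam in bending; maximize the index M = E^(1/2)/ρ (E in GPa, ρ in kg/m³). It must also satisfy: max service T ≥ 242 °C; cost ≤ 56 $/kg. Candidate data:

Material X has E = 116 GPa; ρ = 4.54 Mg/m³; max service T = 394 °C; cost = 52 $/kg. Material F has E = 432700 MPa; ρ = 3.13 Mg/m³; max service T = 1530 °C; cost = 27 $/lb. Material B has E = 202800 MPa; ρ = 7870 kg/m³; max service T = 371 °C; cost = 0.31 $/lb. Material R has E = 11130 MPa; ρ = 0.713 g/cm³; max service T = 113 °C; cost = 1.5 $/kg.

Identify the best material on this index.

Screen on constraints: max service T ≥ 242 °C; cost ≤ 56 $/kg. Survivors: material X, material B.
Normalizing units and computing the index:
  material X: E = 116.0 GPa, ρ = 4540 kg/m³
  material B: E = 202.8 GPa, ρ = 7870 kg/m³
  material X: M = 2.37×10⁻³
  material B: M = 1.81×10⁻³
Material X has the largest M.

material X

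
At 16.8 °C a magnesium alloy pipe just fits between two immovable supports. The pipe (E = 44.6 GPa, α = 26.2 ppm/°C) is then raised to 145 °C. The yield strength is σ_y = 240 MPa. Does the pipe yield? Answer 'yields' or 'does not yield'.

ΔT = 128.2 K. Constrained thermal stress σ = E·α·ΔT = 44.60×10³ MPa × 26.2×10⁻⁶ × 128.2 = 150 MPa (compressive).
Compare to σ_y = 240 MPa: σ < σ_y, so it does not yield.

does not yield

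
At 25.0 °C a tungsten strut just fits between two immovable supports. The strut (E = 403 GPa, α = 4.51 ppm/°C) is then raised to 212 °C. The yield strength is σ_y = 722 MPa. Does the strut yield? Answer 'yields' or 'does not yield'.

does not yield

ΔT = 187.0 K. Constrained thermal stress σ = E·α·ΔT = 403.0×10³ MPa × 4.51×10⁻⁶ × 187.0 = 340 MPa (compressive).
Compare to σ_y = 722 MPa: σ < σ_y, so it does not yield.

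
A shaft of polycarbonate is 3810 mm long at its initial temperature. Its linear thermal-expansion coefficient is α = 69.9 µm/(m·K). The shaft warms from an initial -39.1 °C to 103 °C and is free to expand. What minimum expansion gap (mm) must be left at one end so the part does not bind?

37.8 mm

ΔT = 103 − (-39.1) = 142.1 K.
ΔL = α·L₀·ΔT = 69.9×10⁻⁶ × 3810 mm × 142.1 K = 37.8 mm.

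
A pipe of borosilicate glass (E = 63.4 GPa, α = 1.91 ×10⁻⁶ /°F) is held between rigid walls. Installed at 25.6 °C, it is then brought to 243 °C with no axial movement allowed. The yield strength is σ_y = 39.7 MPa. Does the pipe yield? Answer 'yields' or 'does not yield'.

yields

α = 1.91×10⁻⁶/°F × 9/5 = 3.44×10⁻⁶/K.
ΔT = 217.4 K. Constrained thermal stress σ = E·α·ΔT = 63.40×10³ MPa × 3.44×10⁻⁶ × 217.4 = 47.4 MPa (compressive).
Compare to σ_y = 39.7 MPa: σ ≥ σ_y, so it yields.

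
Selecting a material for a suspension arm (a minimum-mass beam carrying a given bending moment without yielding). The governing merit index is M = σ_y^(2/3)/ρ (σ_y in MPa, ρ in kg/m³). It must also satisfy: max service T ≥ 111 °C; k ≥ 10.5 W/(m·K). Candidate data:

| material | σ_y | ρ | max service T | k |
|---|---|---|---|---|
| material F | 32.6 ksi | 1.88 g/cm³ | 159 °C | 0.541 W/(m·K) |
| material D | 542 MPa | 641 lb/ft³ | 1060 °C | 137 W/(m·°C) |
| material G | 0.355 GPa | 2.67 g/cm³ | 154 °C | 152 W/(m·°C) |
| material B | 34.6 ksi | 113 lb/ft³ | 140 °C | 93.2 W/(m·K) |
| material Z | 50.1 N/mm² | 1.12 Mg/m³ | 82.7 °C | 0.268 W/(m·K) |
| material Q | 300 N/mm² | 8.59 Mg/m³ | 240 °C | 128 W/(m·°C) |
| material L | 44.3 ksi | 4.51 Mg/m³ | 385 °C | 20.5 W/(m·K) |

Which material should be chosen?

Screen on constraints: max service T ≥ 111 °C; k ≥ 10.5 W/(m·K). Survivors: material D, material G, material B, material Q, material L.
Normalizing units and computing the index:
  material D: σ_y = 542.0 MPa, ρ = 10270 kg/m³
  material G: σ_y = 355.0 MPa, ρ = 2670 kg/m³
  material B: σ_y = 238.6 MPa, ρ = 1810 kg/m³
  material Q: σ_y = 300.0 MPa, ρ = 8590 kg/m³
  material L: σ_y = 305.4 MPa, ρ = 4510 kg/m³
  material B: M = 21.3×10⁻³
  material G: M = 18.8×10⁻³
  material L: M = 10.1×10⁻³
  material D: M = 6.47×10⁻³
  material Q: M = 5.22×10⁻³
The maximum is for material B.

material B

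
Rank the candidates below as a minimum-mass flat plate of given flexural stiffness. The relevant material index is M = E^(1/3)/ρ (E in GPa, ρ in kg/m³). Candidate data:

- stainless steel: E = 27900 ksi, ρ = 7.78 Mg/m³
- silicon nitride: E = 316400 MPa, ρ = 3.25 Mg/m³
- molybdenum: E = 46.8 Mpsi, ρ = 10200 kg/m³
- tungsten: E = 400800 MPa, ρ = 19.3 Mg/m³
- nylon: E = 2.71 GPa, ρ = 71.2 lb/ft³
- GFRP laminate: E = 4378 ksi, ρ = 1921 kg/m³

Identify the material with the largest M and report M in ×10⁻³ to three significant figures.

silicon nitride, M = 2.10×10⁻³

After converting to SI:
  stainless steel: E = 192.4 GPa, ρ = 7780 kg/m³
  silicon nitride: E = 316.4 GPa, ρ = 3250 kg/m³
  molybdenum: E = 322.7 GPa, ρ = 10200 kg/m³
  tungsten: E = 400.8 GPa, ρ = 19300 kg/m³
  nylon: E = 2.710 GPa, ρ = 1141 kg/m³
  GFRP laminate: E = 30.19 GPa, ρ = 1921 kg/m³
  silicon nitride: M = 2.10×10⁻³
  GFRP laminate: M = 1.62×10⁻³
  nylon: M = 1.22×10⁻³
  stainless steel: M = 0.742×10⁻³
  molybdenum: M = 0.672×10⁻³
  tungsten: M = 0.382×10⁻³
Silicon nitride ranks first.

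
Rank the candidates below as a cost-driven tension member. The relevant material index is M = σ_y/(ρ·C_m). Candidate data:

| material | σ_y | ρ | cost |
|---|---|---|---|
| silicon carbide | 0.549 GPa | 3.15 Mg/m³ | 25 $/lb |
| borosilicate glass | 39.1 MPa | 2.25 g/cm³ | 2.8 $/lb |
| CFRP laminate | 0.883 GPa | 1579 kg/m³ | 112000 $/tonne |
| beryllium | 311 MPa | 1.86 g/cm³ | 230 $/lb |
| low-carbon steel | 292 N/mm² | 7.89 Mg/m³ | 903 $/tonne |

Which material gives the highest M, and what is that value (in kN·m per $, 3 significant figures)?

low-carbon steel, M = 41.0 kN·m per $

After converting to SI:
  silicon carbide: σ_y = 549.0 MPa, ρ = 3150 kg/m³, cost = 55.11 $/kg
  borosilicate glass: σ_y = 39.10 MPa, ρ = 2250 kg/m³, cost = 6.173 $/kg
  CFRP laminate: σ_y = 883.0 MPa, ρ = 1579 kg/m³, cost = 112.0 $/kg
  beryllium: σ_y = 311.0 MPa, ρ = 1860 kg/m³, cost = 507.1 $/kg
  low-carbon steel: σ_y = 292.0 MPa, ρ = 7890 kg/m³, cost = 0.9030 $/kg
  low-carbon steel: M = 41.0 kN·m per $
  CFRP laminate: M = 4.99 kN·m per $
  silicon carbide: M = 3.16 kN·m per $
  borosilicate glass: M = 2.82 kN·m per $
  beryllium: M = 0.330 kN·m per $
The maximum is for low-carbon steel.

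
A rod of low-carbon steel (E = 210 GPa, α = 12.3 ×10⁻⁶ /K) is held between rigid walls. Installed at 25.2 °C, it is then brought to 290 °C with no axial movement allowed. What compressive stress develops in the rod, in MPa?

684 MPa

ΔT = 264.8 K. Constrained thermal stress σ = E·α·ΔT = 210.0×10³ MPa × 12.3×10⁻⁶ × 264.8 = 684 MPa (compressive).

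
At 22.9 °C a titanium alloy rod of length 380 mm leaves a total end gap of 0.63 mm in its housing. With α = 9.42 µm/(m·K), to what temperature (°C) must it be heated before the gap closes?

α·L₀·ΔT = 0.63 mm ⇒ ΔT = 0.63 / (9.42×10⁻⁶ × 380.0) = 176.0 K.
T = 22.9 + 176.0 = 198.9 °C.

199 °C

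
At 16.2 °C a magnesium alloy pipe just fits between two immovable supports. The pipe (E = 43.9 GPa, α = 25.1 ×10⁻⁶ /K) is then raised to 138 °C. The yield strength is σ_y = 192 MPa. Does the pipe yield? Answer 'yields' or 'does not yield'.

does not yield

ΔT = 121.8 K. Constrained thermal stress σ = E·α·ΔT = 43.90×10³ MPa × 25.1×10⁻⁶ × 121.8 = 134 MPa (compressive).
Compare to σ_y = 192 MPa: σ < σ_y, so it does not yield.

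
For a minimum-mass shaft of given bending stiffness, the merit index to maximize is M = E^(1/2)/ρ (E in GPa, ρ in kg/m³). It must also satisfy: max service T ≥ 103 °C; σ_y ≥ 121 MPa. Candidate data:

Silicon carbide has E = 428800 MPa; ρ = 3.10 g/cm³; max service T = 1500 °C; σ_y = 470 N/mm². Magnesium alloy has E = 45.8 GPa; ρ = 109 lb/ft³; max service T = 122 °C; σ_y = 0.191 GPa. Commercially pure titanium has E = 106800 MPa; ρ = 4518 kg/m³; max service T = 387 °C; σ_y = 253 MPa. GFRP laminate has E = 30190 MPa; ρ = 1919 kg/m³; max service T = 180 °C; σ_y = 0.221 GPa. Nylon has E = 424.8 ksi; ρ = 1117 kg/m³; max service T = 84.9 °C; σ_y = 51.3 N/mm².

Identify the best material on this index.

silicon carbide

Screen on constraints: max service T ≥ 103 °C; σ_y ≥ 121 MPa. Survivors: silicon carbide, magnesium alloy, commercially pure titanium, GFRP laminate.
After converting to SI:
  silicon carbide: E = 428.8 GPa, ρ = 3100 kg/m³
  magnesium alloy: E = 45.80 GPa, ρ = 1746 kg/m³
  commercially pure titanium: E = 106.8 GPa, ρ = 4518 kg/m³
  GFRP laminate: E = 30.19 GPa, ρ = 1919 kg/m³
  silicon carbide: M = 6.68×10⁻³
  magnesium alloy: M = 3.88×10⁻³
  GFRP laminate: M = 2.86×10⁻³
  commercially pure titanium: M = 2.29×10⁻³
Highest index: silicon carbide.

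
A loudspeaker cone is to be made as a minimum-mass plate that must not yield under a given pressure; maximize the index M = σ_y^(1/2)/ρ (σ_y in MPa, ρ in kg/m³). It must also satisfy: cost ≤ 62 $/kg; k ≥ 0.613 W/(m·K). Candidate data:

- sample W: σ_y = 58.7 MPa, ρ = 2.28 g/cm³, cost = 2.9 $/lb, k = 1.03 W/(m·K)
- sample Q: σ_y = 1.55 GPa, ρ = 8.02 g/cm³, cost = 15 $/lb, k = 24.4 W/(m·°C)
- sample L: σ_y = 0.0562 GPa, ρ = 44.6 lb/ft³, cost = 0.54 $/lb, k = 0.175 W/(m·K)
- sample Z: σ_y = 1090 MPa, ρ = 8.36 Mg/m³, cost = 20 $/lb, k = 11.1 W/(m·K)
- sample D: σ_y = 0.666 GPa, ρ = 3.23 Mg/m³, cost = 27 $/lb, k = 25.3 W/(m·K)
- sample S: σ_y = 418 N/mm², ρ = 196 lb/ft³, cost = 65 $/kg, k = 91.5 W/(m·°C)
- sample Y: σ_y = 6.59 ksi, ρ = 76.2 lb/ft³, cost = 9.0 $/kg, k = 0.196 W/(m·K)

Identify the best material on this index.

Screen on constraints: cost ≤ 62 $/kg; k ≥ 0.613 W/(m·K). Survivors: sample W, sample Q, sample Z, sample D.
Normalizing units and computing the index:
  sample W: σ_y = 58.70 MPa, ρ = 2280 kg/m³
  sample Q: σ_y = 1550 MPa, ρ = 8020 kg/m³
  sample Z: σ_y = 1090 MPa, ρ = 8360 kg/m³
  sample D: σ_y = 666.0 MPa, ρ = 3230 kg/m³
  sample D: M = 7.99×10⁻³
  sample Q: M = 4.91×10⁻³
  sample Z: M = 3.95×10⁻³
  sample W: M = 3.36×10⁻³
Highest index: sample D.

sample D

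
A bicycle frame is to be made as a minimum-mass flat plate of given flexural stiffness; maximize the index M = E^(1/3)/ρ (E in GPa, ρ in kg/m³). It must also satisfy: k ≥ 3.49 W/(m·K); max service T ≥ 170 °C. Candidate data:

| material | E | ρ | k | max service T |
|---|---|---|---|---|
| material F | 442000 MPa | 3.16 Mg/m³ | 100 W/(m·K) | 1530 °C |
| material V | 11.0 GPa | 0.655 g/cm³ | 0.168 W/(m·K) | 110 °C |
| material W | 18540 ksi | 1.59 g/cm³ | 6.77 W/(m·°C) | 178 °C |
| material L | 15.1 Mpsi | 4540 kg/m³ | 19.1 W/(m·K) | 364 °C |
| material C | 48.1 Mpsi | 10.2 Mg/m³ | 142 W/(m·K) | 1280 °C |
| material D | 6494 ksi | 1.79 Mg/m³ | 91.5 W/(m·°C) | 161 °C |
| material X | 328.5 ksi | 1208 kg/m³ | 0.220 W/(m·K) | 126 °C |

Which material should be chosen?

material W

Screen on constraints: k ≥ 3.49 W/(m·K); max service T ≥ 170 °C. Survivors: material F, material W, material L, material C.
After converting to SI:
  material F: E = 442.0 GPa, ρ = 3160 kg/m³
  material W: E = 127.8 GPa, ρ = 1590 kg/m³
  material L: E = 104.1 GPa, ρ = 4540 kg/m³
  material C: E = 331.6 GPa, ρ = 10200 kg/m³
  material W: M = 3.17×10⁻³
  material F: M = 2.41×10⁻³
  material L: M = 1.04×10⁻³
  material C: M = 0.679×10⁻³
Highest index: material W.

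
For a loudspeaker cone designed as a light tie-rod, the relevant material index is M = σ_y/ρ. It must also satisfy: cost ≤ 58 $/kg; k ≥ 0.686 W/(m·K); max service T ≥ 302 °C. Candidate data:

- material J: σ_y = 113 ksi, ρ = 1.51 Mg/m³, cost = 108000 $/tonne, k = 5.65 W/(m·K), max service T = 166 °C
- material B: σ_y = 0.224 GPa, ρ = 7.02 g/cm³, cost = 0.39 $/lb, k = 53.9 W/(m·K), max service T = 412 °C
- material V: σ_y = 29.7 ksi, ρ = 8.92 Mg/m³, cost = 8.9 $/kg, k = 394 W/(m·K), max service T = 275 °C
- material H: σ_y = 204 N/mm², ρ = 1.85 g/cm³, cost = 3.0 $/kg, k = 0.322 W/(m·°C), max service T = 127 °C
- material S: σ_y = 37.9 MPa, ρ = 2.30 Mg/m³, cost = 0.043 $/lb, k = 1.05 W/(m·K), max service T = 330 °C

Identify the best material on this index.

material B

Screen on constraints: cost ≤ 58 $/kg; k ≥ 0.686 W/(m·K); max service T ≥ 302 °C. Survivors: material B, material S.
Putting every candidate on a common basis:
  material B: σ_y = 224.0 MPa, ρ = 7020 kg/m³
  material S: σ_y = 37.90 MPa, ρ = 2300 kg/m³
  material B: M = 31.9 kN·m/kg
  material S: M = 16.5 kN·m/kg
The maximum is for material B.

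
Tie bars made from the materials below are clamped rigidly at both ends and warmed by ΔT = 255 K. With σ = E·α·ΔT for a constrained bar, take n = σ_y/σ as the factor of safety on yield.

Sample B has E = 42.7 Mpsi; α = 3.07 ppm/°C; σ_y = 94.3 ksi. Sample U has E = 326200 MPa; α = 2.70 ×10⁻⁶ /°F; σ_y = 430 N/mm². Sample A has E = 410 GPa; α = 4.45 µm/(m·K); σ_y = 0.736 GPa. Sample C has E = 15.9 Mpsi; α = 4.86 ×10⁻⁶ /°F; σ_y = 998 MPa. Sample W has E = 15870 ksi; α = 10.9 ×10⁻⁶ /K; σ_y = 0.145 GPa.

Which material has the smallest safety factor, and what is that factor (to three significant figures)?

sample W, n = 0.477

With everything in SI (GPa, ×10⁻⁶/K, MPa):
  sample B: E = 294.4, α = 3.07, σ_y = 650.2 → σ = 230 MPa, n = 2.82
  sample U: E = 326.2, α = 4.86, σ_y = 430.0 → σ = 404 MPa, n = 1.06
  sample A: E = 410.0, α = 4.45, σ_y = 736.0 → σ = 465 MPa, n = 1.58
  sample C: E = 109.6, α = 8.75, σ_y = 998.0 → σ = 245 MPa, n = 4.08
  sample W: E = 109.4, α = 10.9, σ_y = 145.0 → σ = 304 MPa, n = 0.477
The minimum is sample W at n = 0.477.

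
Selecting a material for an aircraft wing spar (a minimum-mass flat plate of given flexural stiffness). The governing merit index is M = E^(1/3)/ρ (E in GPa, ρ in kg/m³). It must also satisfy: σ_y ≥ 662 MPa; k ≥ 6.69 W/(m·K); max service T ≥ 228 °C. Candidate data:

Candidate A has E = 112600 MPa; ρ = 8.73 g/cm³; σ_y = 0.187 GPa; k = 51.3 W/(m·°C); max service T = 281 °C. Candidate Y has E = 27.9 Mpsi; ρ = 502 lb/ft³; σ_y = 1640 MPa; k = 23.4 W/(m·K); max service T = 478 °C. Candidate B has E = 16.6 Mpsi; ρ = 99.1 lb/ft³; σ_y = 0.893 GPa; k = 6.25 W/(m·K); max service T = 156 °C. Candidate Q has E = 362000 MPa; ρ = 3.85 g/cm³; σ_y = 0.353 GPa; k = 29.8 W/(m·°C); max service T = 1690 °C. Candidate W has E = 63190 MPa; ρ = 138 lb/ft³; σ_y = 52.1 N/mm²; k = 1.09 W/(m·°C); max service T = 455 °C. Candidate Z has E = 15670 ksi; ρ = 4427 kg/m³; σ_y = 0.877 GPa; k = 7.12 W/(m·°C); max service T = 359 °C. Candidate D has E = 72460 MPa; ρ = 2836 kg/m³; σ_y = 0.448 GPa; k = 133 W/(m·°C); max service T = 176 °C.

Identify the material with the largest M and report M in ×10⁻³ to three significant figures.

Screen on constraints: σ_y ≥ 662 MPa; k ≥ 6.69 W/(m·K); max service T ≥ 228 °C. Survivors: candidate Y, candidate Z.
Putting every candidate on a common basis:
  candidate Y: E = 192.4 GPa, ρ = 8041 kg/m³
  candidate Z: E = 108.0 GPa, ρ = 4427 kg/m³
  candidate Z: M = 1.08×10⁻³
  candidate Y: M = 0.718×10⁻³
Candidate Z ranks first.

candidate Z, M = 1.08×10⁻³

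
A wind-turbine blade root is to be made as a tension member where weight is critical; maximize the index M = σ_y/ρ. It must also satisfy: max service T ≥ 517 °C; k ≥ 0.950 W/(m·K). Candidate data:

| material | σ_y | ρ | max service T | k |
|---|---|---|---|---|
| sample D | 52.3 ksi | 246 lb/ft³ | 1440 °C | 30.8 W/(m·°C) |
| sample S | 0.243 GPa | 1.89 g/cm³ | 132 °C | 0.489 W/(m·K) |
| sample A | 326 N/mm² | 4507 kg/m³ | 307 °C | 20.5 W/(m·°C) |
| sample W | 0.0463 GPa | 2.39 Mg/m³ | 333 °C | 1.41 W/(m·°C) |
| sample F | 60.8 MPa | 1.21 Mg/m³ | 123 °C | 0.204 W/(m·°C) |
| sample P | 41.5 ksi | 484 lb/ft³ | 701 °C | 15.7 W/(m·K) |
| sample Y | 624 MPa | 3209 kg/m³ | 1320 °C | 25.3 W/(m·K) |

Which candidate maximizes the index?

sample Y

Screen on constraints: max service T ≥ 517 °C; k ≥ 0.950 W/(m·K). Survivors: sample D, sample P, sample Y.
Convert each candidate to consistent units, then evaluate M:
  sample D: σ_y = 360.6 MPa, ρ = 3941 kg/m³
  sample P: σ_y = 286.1 MPa, ρ = 7753 kg/m³
  sample Y: σ_y = 624.0 MPa, ρ = 3209 kg/m³
  sample Y: M = 194 kN·m/kg
  sample D: M = 91.5 kN·m/kg
  sample P: M = 36.9 kN·m/kg
Highest index: sample Y.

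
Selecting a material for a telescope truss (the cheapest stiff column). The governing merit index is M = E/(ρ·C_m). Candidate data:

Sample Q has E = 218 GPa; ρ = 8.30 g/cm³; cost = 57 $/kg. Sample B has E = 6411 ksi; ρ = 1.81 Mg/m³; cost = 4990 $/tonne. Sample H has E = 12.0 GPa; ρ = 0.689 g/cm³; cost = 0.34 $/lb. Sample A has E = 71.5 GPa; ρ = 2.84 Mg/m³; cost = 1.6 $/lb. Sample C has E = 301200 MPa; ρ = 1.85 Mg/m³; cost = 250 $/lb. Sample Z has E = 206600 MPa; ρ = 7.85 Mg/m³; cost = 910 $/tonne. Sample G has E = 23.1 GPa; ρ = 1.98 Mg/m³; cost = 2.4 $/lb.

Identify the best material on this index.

Putting every candidate on a common basis:
  sample Q: E = 218.0 GPa, ρ = 8300 kg/m³, cost = 57.00 $/kg
  sample B: E = 44.20 GPa, ρ = 1810 kg/m³, cost = 4.990 $/kg
  sample H: E = 12.00 GPa, ρ = 689.0 kg/m³, cost = 0.7496 $/kg
  sample A: E = 71.50 GPa, ρ = 2840 kg/m³, cost = 3.527 $/kg
  sample C: E = 301.2 GPa, ρ = 1850 kg/m³, cost = 551.1 $/kg
  sample Z: E = 206.6 GPa, ρ = 7850 kg/m³, cost = 0.9100 $/kg
  sample G: E = 23.10 GPa, ρ = 1980 kg/m³, cost = 5.291 $/kg
  sample Z: M = 28.9 MN·m per $
  sample H: M = 23.2 MN·m per $
  sample A: M = 7.14 MN·m per $
  sample B: M = 4.89 MN·m per $
  sample G: M = 2.21 MN·m per $
  sample Q: M = 0.461 MN·m per $
  sample C: M = 0.295 MN·m per $
The maximum is for sample Z.

sample Z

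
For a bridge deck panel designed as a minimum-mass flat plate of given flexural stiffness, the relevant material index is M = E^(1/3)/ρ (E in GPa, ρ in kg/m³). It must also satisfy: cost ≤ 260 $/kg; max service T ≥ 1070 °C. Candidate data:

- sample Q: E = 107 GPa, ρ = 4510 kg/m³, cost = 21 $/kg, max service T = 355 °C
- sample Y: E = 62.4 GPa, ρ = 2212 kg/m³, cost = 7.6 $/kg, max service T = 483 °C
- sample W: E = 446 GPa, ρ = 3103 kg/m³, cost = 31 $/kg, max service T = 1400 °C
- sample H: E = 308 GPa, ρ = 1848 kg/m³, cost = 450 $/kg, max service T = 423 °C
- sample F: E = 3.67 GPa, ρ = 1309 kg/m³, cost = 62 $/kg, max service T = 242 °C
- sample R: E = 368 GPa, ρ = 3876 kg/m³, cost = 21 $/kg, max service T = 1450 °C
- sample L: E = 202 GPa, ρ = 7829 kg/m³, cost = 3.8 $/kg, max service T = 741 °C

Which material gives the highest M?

Screen on constraints: cost ≤ 260 $/kg; max service T ≥ 1070 °C. Survivors: sample W, sample R.
Computing M directly (units already consistent):
  sample W: M = 2.46×10⁻³
  sample R: M = 1.85×10⁻³
Sample W has the largest M.

sample W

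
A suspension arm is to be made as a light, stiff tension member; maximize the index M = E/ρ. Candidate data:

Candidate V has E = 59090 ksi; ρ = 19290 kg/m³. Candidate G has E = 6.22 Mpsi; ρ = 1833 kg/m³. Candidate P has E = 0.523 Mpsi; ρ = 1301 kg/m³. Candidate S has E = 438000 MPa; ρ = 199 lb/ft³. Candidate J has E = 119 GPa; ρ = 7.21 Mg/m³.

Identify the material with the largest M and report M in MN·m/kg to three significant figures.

After converting to SI:
  candidate V: E = 407.4 GPa, ρ = 19290 kg/m³
  candidate G: E = 42.89 GPa, ρ = 1833 kg/m³
  candidate P: E = 3.606 GPa, ρ = 1301 kg/m³
  candidate S: E = 438.0 GPa, ρ = 3188 kg/m³
  candidate J: E = 119.0 GPa, ρ = 7210 kg/m³
  candidate S: M = 137 MN·m/kg
  candidate G: M = 23.4 MN·m/kg
  candidate V: M = 21.1 MN·m/kg
  candidate J: M = 16.5 MN·m/kg
  candidate P: M = 2.77 MN·m/kg
Candidate S ranks first.

candidate S, M = 137 MN·m/kg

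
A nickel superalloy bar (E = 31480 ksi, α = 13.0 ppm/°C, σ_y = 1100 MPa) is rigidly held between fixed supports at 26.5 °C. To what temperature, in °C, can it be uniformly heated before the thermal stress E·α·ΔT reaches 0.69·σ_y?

E = 31480 ksi = 217.0 GPa.
E·α·ΔT = 759.0 MPa ⇒ ΔT = 759.0 / (217.0×10³ × 13.0×10⁻⁶) = 269.0 K.
T = 26.5 + 269.0 = 295.5 °C.

295 °C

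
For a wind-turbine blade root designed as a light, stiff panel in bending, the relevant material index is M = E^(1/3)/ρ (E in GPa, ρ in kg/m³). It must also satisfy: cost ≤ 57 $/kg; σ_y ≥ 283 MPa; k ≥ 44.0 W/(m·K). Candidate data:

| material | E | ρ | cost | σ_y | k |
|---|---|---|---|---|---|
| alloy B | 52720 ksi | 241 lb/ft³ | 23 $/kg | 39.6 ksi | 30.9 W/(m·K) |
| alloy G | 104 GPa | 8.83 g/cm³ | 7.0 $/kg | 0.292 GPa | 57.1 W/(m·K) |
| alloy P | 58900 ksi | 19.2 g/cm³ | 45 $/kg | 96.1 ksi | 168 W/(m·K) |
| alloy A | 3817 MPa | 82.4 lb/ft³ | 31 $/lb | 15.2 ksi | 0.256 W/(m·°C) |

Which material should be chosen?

alloy G

Screen on constraints: cost ≤ 57 $/kg; σ_y ≥ 283 MPa; k ≥ 44.0 W/(m·K). Survivors: alloy G, alloy P.
After converting to SI:
  alloy G: E = 104.0 GPa, ρ = 8830 kg/m³
  alloy P: E = 406.1 GPa, ρ = 19200 kg/m³
  alloy G: M = 0.533×10⁻³
  alloy P: M = 0.386×10⁻³
Alloy G has the largest M.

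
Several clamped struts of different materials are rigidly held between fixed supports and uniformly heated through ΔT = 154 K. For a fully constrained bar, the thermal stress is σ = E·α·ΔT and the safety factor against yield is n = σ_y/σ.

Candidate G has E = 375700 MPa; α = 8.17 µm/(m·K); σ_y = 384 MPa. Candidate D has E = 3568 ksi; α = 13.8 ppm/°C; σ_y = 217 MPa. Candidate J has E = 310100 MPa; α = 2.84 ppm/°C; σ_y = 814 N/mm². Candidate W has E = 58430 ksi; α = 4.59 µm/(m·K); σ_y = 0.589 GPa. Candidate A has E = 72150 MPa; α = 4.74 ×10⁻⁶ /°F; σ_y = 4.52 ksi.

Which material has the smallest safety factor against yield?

candidate A

In consistent units (E in GPa, α in ×10⁻⁶/K, σ_y in MPa):
  candidate G: E = 375.7, α = 8.17, σ_y = 384.0 → σ = 473 MPa, n = 0.812
  candidate D: E = 24.60, α = 13.8, σ_y = 217.0 → σ = 52.3 MPa, n = 4.15
  candidate J: E = 310.1, α = 2.84, σ_y = 814.0 → σ = 136 MPa, n = 6.00
  candidate W: E = 402.9, α = 4.59, σ_y = 589.0 → σ = 285 MPa, n = 2.07
  candidate A: E = 72.15, α = 8.53, σ_y = 31.16 → σ = 94.8 MPa, n = 0.329
Candidate A has the lowest safety factor, n = 0.329.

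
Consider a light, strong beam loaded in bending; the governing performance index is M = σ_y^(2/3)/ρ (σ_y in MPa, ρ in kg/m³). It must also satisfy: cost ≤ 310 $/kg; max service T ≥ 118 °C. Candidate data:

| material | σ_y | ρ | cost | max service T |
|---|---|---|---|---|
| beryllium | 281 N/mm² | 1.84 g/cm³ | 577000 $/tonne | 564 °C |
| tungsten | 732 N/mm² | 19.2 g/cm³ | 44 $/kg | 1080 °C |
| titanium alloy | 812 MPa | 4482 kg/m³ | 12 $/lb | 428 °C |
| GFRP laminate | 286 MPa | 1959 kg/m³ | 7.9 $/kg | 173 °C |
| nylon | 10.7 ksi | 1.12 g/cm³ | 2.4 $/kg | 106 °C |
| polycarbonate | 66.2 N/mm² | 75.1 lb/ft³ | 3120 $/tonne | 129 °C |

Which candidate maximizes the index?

GFRP laminate

Screen on constraints: cost ≤ 310 $/kg; max service T ≥ 118 °C. Survivors: tungsten, titanium alloy, GFRP laminate, polycarbonate.
After converting to SI:
  tungsten: σ_y = 732.0 MPa, ρ = 19200 kg/m³
  titanium alloy: σ_y = 812.0 MPa, ρ = 4482 kg/m³
  GFRP laminate: σ_y = 286.0 MPa, ρ = 1959 kg/m³
  polycarbonate: σ_y = 66.20 MPa, ρ = 1203 kg/m³
  GFRP laminate: M = 22.2×10⁻³
  titanium alloy: M = 19.4×10⁻³
  polycarbonate: M = 13.6×10⁻³
  tungsten: M = 4.23×10⁻³
GFRP laminate has the largest M.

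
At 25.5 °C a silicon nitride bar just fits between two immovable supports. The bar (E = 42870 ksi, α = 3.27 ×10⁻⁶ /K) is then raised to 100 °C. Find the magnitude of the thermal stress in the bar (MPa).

72.0 MPa

E = 42870 ksi = 295.6 GPa.
ΔT = 74.50 K. Constrained thermal stress σ = E·α·ΔT = 295.6×10³ MPa × 3.27×10⁻⁶ × 74.50 = 72.0 MPa (compressive).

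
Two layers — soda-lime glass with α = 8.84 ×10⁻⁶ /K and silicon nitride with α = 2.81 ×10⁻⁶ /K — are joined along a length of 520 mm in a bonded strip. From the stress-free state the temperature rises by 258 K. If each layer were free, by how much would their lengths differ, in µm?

809 µm

Δα = |8.84 − 2.81|×10⁻⁶/K = 6.03×10⁻⁶/K.
ΔL_mismatch = Δα·L·ΔT = 6.03×10⁻⁶ × 520.0 mm × 258.0 K = 809 µm.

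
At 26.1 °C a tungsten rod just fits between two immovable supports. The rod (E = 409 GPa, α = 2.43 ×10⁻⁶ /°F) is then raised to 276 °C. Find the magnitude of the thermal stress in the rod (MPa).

447 MPa

α = 2.43×10⁻⁶/°F × 9/5 = 4.37×10⁻⁶/K.
ΔT = 249.9 K. Constrained thermal stress σ = E·α·ΔT = 409.0×10³ MPa × 4.37×10⁻⁶ × 249.9 = 447 MPa (compressive).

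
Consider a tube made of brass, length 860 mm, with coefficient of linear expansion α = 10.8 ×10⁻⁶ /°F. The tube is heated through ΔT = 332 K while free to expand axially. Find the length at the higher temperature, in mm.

Convert α: 10.8×10⁻⁶/°F × (9/5) = 19.4×10⁻⁶/K.
ΔL = α·L₀·ΔT = 19.4×10⁻⁶ × 860 mm × 332.0 K = 5.55 mm.
L = L₀ + ΔL = 860 + 5.55 = 865.55 mm.

865.55 mm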